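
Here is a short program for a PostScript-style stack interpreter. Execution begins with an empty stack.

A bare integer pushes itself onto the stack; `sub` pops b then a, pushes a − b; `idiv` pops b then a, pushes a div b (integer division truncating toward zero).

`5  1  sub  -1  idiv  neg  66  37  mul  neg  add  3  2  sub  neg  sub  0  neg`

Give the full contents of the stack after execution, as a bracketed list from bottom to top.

[-2437, 0]

5     5
1     5 1
sub   4
-1    4 -1
idiv  -4
neg   4
66    4 66
37    4 66 37
mul   4 2442
neg   4 -2442
add   -2438
3     -2438 3
2     -2438 3 2
sub   -2438 1
neg   -2438 -1
sub   -2437
0     -2437 0
neg   -2437 0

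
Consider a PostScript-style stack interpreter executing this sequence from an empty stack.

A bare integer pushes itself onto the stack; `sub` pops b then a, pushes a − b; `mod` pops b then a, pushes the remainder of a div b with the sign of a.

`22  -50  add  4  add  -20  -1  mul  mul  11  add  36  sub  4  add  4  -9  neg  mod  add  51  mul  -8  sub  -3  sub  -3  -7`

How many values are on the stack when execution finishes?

3

22  : 22
-50 : 22 -50
add : -28
4   : -28 4
add : -24
-20 : -24 -20
-1  : -24 -20 -1
mul : -24 20
mul : -480
11  : -480 11
add : -469
36  : -469 36
sub : -505
4   : -505 4
add : -501
4   : -501 4
-9  : -501 4 -9
neg : -501 4 9
mod : -501 4
add : -497
51  : -497 51
mul : -25347
-8  : -25347 -8
sub : -25339
-3  : -25339 -3
sub : -25336
-3  : -25336 -3
-7  : -25336 -3 -7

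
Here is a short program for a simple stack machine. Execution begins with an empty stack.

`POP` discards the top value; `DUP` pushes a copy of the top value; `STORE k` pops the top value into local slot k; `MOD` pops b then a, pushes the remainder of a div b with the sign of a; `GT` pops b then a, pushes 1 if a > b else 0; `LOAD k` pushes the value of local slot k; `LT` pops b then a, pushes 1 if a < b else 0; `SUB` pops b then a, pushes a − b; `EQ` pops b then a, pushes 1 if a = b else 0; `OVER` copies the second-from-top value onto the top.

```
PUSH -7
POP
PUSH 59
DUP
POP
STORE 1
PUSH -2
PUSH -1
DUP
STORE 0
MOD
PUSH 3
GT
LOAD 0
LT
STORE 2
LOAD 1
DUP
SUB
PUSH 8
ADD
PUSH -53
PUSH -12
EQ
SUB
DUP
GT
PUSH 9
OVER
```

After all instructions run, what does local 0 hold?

-1

PUSH -7   [-7]
POP       []
PUSH 59   [59]
DUP       [59, 59]
POP       [59]
STORE 1   []
PUSH -2   [-2]
PUSH -1   [-2, -1]
DUP       [-2, -1, -1]
STORE 0   [-2, -1]
MOD       [0]
PUSH 3    [0, 3]
GT        [0]
LOAD 0    [0, -1]
LT        [0]
STORE 2   []
LOAD 1    [59]
DUP       [59, 59]
SUB       [0]
PUSH 8    [0, 8]
ADD       [8]
PUSH -53  [8, -53]
PUSH -12  [8, -53, -12]
EQ        [8, 0]
SUB       [8]
DUP       [8, 8]
GT        [0]
PUSH 9    [0, 9]
OVER      [0, 9, 0]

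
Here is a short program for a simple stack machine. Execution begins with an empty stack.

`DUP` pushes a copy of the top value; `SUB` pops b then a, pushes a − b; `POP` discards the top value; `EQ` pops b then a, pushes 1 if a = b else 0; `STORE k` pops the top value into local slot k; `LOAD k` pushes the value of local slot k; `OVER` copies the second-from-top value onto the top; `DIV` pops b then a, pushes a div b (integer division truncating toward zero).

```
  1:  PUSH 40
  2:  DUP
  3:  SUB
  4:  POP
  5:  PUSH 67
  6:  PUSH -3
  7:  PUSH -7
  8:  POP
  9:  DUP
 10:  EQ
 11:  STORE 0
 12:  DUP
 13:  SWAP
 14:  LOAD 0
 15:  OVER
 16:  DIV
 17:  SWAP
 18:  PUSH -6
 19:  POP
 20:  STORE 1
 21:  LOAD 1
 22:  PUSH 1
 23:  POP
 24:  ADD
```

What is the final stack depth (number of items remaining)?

2

PUSH 40 -> [40]
DUP     -> [40, 40]
SUB     -> [0]
POP     -> []
PUSH 67 -> [67]
PUSH -3 -> [67, -3]
PUSH -7 -> [67, -3, -7]
POP     -> [67, -3]
DUP     -> [67, -3, -3]
EQ      -> [67, 1]
STORE 0 -> [67]
DUP     -> [67, 67]
SWAP    -> [67, 67]
LOAD 0  -> [67, 67, 1]
OVER    -> [67, 67, 1, 67]
DIV     -> [67, 67, 0]
SWAP    -> [67, 0, 67]
PUSH -6 -> [67, 0, 67, -6]
POP     -> [67, 0, 67]
STORE 1 -> [67, 0]
LOAD 1  -> [67, 0, 67]
PUSH 1  -> [67, 0, 67, 1]
POP     -> [67, 0, 67]
ADD     -> [67, 67]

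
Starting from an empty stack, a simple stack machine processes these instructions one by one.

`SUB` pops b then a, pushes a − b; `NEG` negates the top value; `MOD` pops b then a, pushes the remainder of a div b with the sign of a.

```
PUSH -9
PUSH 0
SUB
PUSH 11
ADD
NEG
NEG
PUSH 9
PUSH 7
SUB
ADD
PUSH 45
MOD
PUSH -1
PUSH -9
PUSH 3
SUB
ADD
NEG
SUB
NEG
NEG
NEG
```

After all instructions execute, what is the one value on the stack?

9

PUSH -9 -> [-9]
PUSH 0  -> [-9, 0]
SUB     -> [-9]
PUSH 11 -> [-9, 11]
ADD     -> [2]
NEG     -> [-2]
NEG     -> [2]
PUSH 9  -> [2, 9]
PUSH 7  -> [2, 9, 7]
SUB     -> [2, 2]
ADD     -> [4]
PUSH 45 -> [4, 45]
MOD     -> [4]
PUSH -1 -> [4, -1]
PUSH -9 -> [4, -1, -9]
PUSH 3  -> [4, -1, -9, 3]
SUB     -> [4, -1, -12]
ADD     -> [4, -13]
NEG     -> [4, 13]
SUB     -> [-9]
NEG     -> [9]
NEG     -> [-9]
NEG     -> [9]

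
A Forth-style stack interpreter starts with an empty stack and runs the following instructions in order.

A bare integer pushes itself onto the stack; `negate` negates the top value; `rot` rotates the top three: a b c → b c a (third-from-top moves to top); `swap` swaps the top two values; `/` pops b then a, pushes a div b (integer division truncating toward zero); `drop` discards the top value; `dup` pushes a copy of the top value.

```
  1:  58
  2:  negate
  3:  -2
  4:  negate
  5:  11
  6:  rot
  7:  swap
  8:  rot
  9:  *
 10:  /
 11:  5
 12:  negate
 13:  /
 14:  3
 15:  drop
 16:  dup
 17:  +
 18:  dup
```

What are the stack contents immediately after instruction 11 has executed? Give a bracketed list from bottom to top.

[-2, 5]

58     -> [58]
negate -> [-58]
-2     -> [-58, -2]
negate -> [-58, 2]
11     -> [-58, 2, 11]
rot    -> [2, 11, -58]
swap   -> [2, -58, 11]
rot    -> [-58, 11, 2]
*      -> [-58, 22]
/      -> [-2]
5      -> [-2, 5]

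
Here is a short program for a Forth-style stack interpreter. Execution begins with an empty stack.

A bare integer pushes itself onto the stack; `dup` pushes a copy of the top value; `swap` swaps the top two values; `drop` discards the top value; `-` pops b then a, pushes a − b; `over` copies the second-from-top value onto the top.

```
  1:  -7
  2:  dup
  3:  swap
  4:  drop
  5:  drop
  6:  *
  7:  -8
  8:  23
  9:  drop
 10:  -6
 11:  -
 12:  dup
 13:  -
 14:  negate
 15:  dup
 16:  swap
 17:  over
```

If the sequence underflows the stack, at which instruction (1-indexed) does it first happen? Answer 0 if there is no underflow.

-7   → [-7]
dup  → [-7, -7]
swap → [-7, -7]
drop → [-7]
drop → []
*  — needs 2 operands, stack has 0 → underflow

6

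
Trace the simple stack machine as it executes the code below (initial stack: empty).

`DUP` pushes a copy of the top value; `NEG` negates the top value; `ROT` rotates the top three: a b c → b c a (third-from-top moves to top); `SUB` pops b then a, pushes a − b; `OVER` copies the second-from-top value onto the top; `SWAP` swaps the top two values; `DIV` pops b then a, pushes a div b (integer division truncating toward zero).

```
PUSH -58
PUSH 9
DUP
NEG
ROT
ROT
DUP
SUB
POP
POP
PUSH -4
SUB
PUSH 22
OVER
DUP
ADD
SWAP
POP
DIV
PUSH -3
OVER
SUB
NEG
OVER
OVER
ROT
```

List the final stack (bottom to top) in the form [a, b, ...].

[0, 0, 3, 3]

PUSH -58 → -58
PUSH 9   → -58 9
DUP      → -58 9 9
NEG      → -58 9 -9
ROT      → 9 -9 -58
ROT      → -9 -58 9
DUP      → -9 -58 9 9
SUB      → -9 -58 0
POP      → -9 -58
POP      → -9
PUSH -4  → -9 -4
SUB      → -5
PUSH 22  → -5 22
OVER     → -5 22 -5
DUP      → -5 22 -5 -5
ADD      → -5 22 -10
SWAP     → -5 -10 22
POP      → -5 -10
DIV      → 0
PUSH -3  → 0 -3
OVER     → 0 -3 0
SUB      → 0 -3
NEG      → 0 3
OVER     → 0 3 0
OVER     → 0 3 0 3
ROT      → 0 0 3 3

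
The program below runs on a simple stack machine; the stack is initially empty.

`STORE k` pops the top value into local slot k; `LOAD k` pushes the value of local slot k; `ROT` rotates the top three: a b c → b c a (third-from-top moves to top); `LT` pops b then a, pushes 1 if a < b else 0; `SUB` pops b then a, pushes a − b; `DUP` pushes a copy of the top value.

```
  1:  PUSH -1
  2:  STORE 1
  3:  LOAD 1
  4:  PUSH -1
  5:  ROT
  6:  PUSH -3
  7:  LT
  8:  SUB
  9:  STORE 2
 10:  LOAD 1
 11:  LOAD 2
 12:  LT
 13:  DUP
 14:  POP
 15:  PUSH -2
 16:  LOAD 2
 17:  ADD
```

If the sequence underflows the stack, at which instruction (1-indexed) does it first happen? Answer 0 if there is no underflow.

5

PUSH -1 → [-1]
STORE 1 → []
LOAD 1  → [-1]
PUSH -1 → [-1, -1]
ROT  — needs 3 operands, stack has 2 → underflow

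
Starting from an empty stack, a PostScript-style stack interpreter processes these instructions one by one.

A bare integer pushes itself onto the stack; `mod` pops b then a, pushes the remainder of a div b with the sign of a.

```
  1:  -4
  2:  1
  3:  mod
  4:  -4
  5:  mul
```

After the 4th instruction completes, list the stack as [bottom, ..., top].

[0, -4]

-4  -> [-4]
1   -> [-4, 1]
mod -> [0]
-4  -> [0, -4]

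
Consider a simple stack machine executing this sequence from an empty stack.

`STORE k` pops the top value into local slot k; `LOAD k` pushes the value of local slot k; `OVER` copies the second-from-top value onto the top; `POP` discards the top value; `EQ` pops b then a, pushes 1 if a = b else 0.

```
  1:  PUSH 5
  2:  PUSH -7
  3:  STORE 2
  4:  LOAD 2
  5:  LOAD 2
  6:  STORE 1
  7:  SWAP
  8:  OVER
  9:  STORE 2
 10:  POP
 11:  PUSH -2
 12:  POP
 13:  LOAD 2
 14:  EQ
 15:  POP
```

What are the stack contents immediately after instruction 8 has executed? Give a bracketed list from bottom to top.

PUSH 5  -> [5]
PUSH -7 -> [5, -7]
STORE 2 -> [5]
LOAD 2  -> [5, -7]
LOAD 2  -> [5, -7, -7]
STORE 1 -> [5, -7]
SWAP    -> [-7, 5]
OVER    -> [-7, 5, -7]

[-7, 5, -7]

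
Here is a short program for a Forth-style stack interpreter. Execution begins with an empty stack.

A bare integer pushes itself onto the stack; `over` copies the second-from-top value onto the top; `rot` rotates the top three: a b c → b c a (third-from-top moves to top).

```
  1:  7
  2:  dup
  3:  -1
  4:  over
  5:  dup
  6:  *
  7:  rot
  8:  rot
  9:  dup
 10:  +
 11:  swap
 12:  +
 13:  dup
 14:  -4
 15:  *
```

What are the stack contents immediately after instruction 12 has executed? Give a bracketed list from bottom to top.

7    -> [7]
dup  -> [7, 7]
-1   -> [7, 7, -1]
over -> [7, 7, -1, 7]
dup  -> [7, 7, -1, 7, 7]
*    -> [7, 7, -1, 49]
rot  -> [7, -1, 49, 7]
rot  -> [7, 49, 7, -1]
dup  -> [7, 49, 7, -1, -1]
+    -> [7, 49, 7, -2]
swap -> [7, 49, -2, 7]
+    -> [7, 49, 5]

[7, 49, 5]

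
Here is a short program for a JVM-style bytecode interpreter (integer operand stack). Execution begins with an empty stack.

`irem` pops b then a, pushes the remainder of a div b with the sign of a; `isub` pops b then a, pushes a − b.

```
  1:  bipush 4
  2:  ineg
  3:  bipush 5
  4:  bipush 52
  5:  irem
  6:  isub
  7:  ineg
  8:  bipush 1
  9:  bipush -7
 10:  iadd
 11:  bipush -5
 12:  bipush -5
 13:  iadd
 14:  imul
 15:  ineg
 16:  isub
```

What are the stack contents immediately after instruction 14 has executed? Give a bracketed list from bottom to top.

bipush 4  : 4
ineg      : -4
bipush 5  : -4 5
bipush 52 : -4 5 52
irem      : -4 5
isub      : -9
ineg      : 9
bipush 1  : 9 1
bipush -7 : 9 1 -7
iadd      : 9 -6
bipush -5 : 9 -6 -5
bipush -5 : 9 -6 -5 -5
iadd      : 9 -6 -10
imul      : 9 60

[9, 60]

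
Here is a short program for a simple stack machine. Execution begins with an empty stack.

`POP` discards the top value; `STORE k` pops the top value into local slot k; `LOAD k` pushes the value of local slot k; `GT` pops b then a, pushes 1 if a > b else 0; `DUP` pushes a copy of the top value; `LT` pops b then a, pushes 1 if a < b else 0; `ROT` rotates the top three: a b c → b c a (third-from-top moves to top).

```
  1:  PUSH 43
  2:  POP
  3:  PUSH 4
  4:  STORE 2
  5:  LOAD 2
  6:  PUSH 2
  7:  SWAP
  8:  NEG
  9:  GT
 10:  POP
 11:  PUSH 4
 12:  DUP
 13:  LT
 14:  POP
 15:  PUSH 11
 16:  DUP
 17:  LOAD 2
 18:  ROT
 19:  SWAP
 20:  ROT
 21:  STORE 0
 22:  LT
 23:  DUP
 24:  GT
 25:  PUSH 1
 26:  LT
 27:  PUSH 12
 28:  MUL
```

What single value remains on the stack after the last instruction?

12

PUSH 43 -> 43
POP     -> (empty)
PUSH 4  -> 4
STORE 2 -> (empty)
LOAD 2  -> 4
PUSH 2  -> 4 2
SWAP    -> 2 4
NEG     -> 2 -4
GT      -> 1
POP     -> (empty)
PUSH 4  -> 4
DUP     -> 4 4
LT      -> 0
POP     -> (empty)
PUSH 11 -> 11
DUP     -> 11 11
LOAD 2  -> 11 11 4
ROT     -> 11 4 11
SWAP    -> 11 11 4
ROT     -> 11 4 11
STORE 0 -> 11 4
LT      -> 0
DUP     -> 0 0
GT      -> 0
PUSH 1  -> 0 1
LT      -> 1
PUSH 12 -> 1 12
MUL     -> 12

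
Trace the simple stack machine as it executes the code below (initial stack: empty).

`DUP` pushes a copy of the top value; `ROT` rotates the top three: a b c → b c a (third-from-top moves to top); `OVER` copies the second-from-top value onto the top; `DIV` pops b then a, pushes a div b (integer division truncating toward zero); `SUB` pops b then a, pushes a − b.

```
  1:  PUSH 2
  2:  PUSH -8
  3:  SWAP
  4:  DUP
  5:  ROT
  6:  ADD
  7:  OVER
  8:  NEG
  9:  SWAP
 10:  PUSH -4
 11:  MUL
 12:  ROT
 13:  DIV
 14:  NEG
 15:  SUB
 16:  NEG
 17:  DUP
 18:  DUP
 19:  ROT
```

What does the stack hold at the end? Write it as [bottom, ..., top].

[-10, -10, -10]

PUSH 2  -> 2
PUSH -8 -> 2 -8
SWAP    -> -8 2
DUP     -> -8 2 2
ROT     -> 2 2 -8
ADD     -> 2 -6
OVER    -> 2 -6 2
NEG     -> 2 -6 -2
SWAP    -> 2 -2 -6
PUSH -4 -> 2 -2 -6 -4
MUL     -> 2 -2 24
ROT     -> -2 24 2
DIV     -> -2 12
NEG     -> -2 -12
SUB     -> 10
NEG     -> -10
DUP     -> -10 -10
DUP     -> -10 -10 -10
ROT     -> -10 -10 -10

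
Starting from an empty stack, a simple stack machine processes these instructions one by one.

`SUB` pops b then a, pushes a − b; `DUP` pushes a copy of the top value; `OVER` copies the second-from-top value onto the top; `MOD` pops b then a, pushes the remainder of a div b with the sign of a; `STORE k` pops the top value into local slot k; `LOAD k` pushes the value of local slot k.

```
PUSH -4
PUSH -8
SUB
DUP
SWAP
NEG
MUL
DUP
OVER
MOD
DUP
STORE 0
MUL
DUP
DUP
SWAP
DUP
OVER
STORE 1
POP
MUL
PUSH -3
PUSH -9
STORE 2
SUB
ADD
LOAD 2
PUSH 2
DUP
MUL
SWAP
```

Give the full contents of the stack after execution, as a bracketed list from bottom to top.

[3, 4, -9]

PUSH -4 → -4
PUSH -8 → -4 -8
SUB     → 4
DUP     → 4 4
SWAP    → 4 4
NEG     → 4 -4
MUL     → -16
DUP     → -16 -16
OVER    → -16 -16 -16
MOD     → -16 0
DUP     → -16 0 0
STORE 0 → -16 0
MUL     → 0
DUP     → 0 0
DUP     → 0 0 0
SWAP    → 0 0 0
DUP     → 0 0 0 0
OVER    → 0 0 0 0 0
STORE 1 → 0 0 0 0
POP     → 0 0 0
MUL     → 0 0
PUSH -3 → 0 0 -3
PUSH -9 → 0 0 -3 -9
STORE 2 → 0 0 -3
SUB     → 0 3
ADD     → 3
LOAD 2  → 3 -9
PUSH 2  → 3 -9 2
DUP     → 3 -9 2 2
MUL     → 3 -9 4
SWAP    → 3 4 -9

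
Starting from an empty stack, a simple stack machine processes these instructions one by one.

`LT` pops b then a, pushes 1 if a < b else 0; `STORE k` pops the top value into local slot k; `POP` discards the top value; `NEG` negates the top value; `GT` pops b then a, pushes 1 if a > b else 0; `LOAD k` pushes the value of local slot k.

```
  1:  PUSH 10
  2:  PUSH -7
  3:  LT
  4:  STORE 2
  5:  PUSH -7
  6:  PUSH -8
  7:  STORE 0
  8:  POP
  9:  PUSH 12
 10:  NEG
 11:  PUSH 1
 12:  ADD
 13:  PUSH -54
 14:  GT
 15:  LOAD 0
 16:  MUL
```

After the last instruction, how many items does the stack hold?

1

PUSH 10   10
PUSH -7   10 -7
LT        0
STORE 2   (empty)
PUSH -7   -7
PUSH -8   -7 -8
STORE 0   -7
POP       (empty)
PUSH 12   12
NEG       -12
PUSH 1    -12 1
ADD       -11
PUSH -54  -11 -54
GT        1
LOAD 0    1 -8
MUL       -8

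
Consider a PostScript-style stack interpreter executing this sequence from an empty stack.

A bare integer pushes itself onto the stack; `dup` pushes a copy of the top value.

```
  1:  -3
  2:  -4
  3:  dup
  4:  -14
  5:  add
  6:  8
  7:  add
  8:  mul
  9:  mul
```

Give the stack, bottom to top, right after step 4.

[-3, -4, -4, -14]

-3  : -3
-4  : -3 -4
dup : -3 -4 -4
-14 : -3 -4 -4 -14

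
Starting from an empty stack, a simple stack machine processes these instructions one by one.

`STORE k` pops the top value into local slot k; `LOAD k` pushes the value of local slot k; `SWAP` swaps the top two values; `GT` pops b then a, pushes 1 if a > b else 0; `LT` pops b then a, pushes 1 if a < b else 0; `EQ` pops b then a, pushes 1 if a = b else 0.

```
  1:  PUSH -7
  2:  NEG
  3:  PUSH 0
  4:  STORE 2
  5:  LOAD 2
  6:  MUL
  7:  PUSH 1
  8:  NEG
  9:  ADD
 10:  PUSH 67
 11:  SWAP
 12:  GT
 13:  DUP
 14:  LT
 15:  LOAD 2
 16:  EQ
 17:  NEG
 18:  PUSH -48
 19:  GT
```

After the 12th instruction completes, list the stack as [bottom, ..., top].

[1]

PUSH -7  [-7]
NEG      [7]
PUSH 0   [7, 0]
STORE 2  [7]
LOAD 2   [7, 0]
MUL      [0]
PUSH 1   [0, 1]
NEG      [0, -1]
ADD      [-1]
PUSH 67  [-1, 67]
SWAP     [67, -1]
GT       [1]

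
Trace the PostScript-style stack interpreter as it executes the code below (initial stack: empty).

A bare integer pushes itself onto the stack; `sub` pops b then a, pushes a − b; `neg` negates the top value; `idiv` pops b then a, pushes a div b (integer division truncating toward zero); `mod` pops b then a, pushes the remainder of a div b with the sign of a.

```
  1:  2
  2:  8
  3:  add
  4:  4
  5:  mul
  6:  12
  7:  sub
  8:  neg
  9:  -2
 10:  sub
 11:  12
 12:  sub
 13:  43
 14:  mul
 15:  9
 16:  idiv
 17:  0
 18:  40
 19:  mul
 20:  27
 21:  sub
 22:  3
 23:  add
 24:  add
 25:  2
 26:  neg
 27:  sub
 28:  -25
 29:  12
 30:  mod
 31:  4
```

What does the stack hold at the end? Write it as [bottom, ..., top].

2    : [2]
8    : [2, 8]
add  : [10]
4    : [10, 4]
mul  : [40]
12   : [40, 12]
sub  : [28]
neg  : [-28]
-2   : [-28, -2]
sub  : [-26]
12   : [-26, 12]
sub  : [-38]
43   : [-38, 43]
mul  : [-1634]
9    : [-1634, 9]
idiv : [-181]
0    : [-181, 0]
40   : [-181, 0, 40]
mul  : [-181, 0]
27   : [-181, 0, 27]
sub  : [-181, -27]
3    : [-181, -27, 3]
add  : [-181, -24]
add  : [-205]
2    : [-205, 2]
neg  : [-205, -2]
sub  : [-203]
-25  : [-203, -25]
12   : [-203, -25, 12]
mod  : [-203, -1]
4    : [-203, -1, 4]

[-203, -1, 4]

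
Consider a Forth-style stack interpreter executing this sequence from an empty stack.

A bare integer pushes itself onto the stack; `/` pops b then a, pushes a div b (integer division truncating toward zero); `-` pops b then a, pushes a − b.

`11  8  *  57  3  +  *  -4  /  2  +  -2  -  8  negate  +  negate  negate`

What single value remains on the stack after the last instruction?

11      11
8       11 8
*       88
57      88 57
3       88 57 3
+       88 60
*       5280
-4      5280 -4
/       -1320
2       -1320 2
+       -1318
-2      -1318 -2
-       -1316
8       -1316 8
negate  -1316 -8
+       -1324
negate  1324
negate  -1324

-1324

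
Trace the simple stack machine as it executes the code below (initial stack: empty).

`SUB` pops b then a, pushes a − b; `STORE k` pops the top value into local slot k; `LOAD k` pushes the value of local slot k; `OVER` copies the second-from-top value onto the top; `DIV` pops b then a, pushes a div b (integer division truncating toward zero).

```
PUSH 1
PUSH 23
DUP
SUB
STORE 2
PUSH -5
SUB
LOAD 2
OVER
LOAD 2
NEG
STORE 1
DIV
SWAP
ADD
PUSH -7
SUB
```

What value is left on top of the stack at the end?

13

PUSH 1   [1]
PUSH 23  [1, 23]
DUP      [1, 23, 23]
SUB      [1, 0]
STORE 2  [1]
PUSH -5  [1, -5]
SUB      [6]
LOAD 2   [6, 0]
OVER     [6, 0, 6]
LOAD 2   [6, 0, 6, 0]
NEG      [6, 0, 6, 0]
STORE 1  [6, 0, 6]
DIV      [6, 0]
SWAP     [0, 6]
ADD      [6]
PUSH -7  [6, -7]
SUB      [13]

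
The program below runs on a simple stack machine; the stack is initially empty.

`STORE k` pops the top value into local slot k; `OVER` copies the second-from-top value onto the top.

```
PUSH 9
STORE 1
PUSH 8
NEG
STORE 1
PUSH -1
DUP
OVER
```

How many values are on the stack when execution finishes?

PUSH 9   [9]
STORE 1  []
PUSH 8   [8]
NEG      [-8]
STORE 1  []
PUSH -1  [-1]
DUP      [-1, -1]
OVER     [-1, -1, -1]

3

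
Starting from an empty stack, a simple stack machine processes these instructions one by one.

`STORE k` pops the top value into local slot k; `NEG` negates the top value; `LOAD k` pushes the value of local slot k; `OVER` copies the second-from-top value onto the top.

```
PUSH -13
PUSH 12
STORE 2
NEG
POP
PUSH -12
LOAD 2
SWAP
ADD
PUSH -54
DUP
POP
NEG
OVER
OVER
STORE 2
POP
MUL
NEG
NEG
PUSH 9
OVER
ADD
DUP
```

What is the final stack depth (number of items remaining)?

PUSH -13 : [-13]
PUSH 12  : [-13, 12]
STORE 2  : [-13]
NEG      : [13]
POP      : []
PUSH -12 : [-12]
LOAD 2   : [-12, 12]
SWAP     : [12, -12]
ADD      : [0]
PUSH -54 : [0, -54]
DUP      : [0, -54, -54]
POP      : [0, -54]
NEG      : [0, 54]
OVER     : [0, 54, 0]
OVER     : [0, 54, 0, 54]
STORE 2  : [0, 54, 0]
POP      : [0, 54]
MUL      : [0]
NEG      : [0]
NEG      : [0]
PUSH 9   : [0, 9]
OVER     : [0, 9, 0]
ADD      : [0, 9]
DUP      : [0, 9, 9]

3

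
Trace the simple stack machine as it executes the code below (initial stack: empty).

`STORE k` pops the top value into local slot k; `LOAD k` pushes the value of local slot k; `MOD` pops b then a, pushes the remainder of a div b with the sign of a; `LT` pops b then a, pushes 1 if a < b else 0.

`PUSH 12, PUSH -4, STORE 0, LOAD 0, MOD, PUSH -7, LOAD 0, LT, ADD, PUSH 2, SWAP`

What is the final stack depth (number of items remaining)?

2

PUSH 12 → 12
PUSH -4 → 12 -4
STORE 0 → 12
LOAD 0  → 12 -4
MOD     → 0
PUSH -7 → 0 -7
LOAD 0  → 0 -7 -4
LT      → 0 1
ADD     → 1
PUSH 2  → 1 2
SWAP    → 2 1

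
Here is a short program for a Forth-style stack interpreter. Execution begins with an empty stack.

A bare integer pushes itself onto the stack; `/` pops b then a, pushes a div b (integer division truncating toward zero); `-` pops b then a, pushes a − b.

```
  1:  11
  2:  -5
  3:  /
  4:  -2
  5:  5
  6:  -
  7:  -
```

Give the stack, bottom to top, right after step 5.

[-2, -2, 5]

11 → [11]
-5 → [11, -5]
/  → [-2]
-2 → [-2, -2]
5  → [-2, -2, 5]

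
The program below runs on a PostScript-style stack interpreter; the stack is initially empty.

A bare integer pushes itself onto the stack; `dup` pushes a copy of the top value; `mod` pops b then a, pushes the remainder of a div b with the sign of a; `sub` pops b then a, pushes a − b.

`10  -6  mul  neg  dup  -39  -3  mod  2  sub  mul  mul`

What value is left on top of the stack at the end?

10  -> 10
-6  -> 10 -6
mul -> -60
neg -> 60
dup -> 60 60
-39 -> 60 60 -39
-3  -> 60 60 -39 -3
mod -> 60 60 0
2   -> 60 60 0 2
sub -> 60 60 -2
mul -> 60 -120
mul -> -7200

-7200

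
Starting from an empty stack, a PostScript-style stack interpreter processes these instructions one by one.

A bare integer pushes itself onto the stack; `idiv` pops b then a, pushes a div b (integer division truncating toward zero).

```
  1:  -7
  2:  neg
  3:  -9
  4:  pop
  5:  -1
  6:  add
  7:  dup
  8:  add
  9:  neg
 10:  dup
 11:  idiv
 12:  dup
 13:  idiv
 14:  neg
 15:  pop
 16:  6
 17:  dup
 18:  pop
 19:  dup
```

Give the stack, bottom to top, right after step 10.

[-12, -12]

-7   [-7]
neg  [7]
-9   [7, -9]
pop  [7]
-1   [7, -1]
add  [6]
dup  [6, 6]
add  [12]
neg  [-12]
dup  [-12, -12]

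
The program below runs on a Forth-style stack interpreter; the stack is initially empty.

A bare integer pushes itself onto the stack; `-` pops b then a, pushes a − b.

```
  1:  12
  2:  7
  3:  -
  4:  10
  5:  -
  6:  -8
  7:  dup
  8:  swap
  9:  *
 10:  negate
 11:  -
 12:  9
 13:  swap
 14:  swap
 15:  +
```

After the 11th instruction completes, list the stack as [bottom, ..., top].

12     → [12]
7      → [12, 7]
-      → [5]
10     → [5, 10]
-      → [-5]
-8     → [-5, -8]
dup    → [-5, -8, -8]
swap   → [-5, -8, -8]
*      → [-5, 64]
negate → [-5, -64]
-      → [59]

[59]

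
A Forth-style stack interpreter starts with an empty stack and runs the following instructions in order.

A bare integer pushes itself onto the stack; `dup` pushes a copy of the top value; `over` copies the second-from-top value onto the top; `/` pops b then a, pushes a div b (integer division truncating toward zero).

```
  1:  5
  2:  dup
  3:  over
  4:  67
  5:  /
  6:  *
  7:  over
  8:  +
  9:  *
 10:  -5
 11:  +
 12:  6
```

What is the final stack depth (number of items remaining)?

5     5
dup   5 5
over  5 5 5
67    5 5 5 67
/     5 5 0
*     5 0
over  5 0 5
+     5 5
*     25
-5    25 -5
+     20
6     20 6

2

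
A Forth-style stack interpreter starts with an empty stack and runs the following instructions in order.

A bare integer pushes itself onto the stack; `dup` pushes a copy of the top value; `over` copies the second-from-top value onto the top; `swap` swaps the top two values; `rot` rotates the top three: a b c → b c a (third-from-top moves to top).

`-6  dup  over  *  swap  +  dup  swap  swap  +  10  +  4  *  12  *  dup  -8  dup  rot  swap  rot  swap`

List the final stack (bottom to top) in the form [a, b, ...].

[3360, 3360, -8, -8]

-6    -6
dup   -6 -6
over  -6 -6 -6
*     -6 36
swap  36 -6
+     30
dup   30 30
swap  30 30
swap  30 30
+     60
10    60 10
+     70
4     70 4
*     280
12    280 12
*     3360
dup   3360 3360
-8    3360 3360 -8
dup   3360 3360 -8 -8
rot   3360 -8 -8 3360
swap  3360 -8 3360 -8
rot   3360 3360 -8 -8
swap  3360 3360 -8 -8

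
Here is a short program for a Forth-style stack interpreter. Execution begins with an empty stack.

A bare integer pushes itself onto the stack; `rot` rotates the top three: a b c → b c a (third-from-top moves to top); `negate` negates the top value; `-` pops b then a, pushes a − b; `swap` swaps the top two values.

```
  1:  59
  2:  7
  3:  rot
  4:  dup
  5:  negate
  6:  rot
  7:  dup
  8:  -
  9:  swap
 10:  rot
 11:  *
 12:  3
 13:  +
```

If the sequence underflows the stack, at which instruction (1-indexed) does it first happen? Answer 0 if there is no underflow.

3

59 → [59]
7  → [59, 7]
rot  — needs 3 operands, stack has 2 → underflow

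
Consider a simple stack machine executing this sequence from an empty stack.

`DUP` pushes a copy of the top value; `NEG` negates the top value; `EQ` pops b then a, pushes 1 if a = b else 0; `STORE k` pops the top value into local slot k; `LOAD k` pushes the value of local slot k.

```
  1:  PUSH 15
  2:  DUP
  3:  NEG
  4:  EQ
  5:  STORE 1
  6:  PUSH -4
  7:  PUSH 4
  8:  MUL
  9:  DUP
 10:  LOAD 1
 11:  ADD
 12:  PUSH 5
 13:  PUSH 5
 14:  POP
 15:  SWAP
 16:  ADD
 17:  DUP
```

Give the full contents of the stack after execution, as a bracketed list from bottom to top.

PUSH 15 → [15]
DUP     → [15, 15]
NEG     → [15, -15]
EQ      → [0]
STORE 1 → []
PUSH -4 → [-4]
PUSH 4  → [-4, 4]
MUL     → [-16]
DUP     → [-16, -16]
LOAD 1  → [-16, -16, 0]
ADD     → [-16, -16]
PUSH 5  → [-16, -16, 5]
PUSH 5  → [-16, -16, 5, 5]
POP     → [-16, -16, 5]
SWAP    → [-16, 5, -16]
ADD     → [-16, -11]
DUP     → [-16, -11, -11]

[-16, -11, -11]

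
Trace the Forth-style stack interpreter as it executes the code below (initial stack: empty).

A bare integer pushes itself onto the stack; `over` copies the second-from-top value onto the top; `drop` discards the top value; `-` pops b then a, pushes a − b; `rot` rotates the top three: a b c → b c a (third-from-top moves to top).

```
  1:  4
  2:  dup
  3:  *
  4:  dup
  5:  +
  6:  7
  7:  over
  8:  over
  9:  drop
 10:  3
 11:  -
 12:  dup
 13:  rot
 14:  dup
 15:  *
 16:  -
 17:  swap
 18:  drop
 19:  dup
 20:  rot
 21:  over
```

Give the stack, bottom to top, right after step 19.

[32, -20, -20]

4    : 4
dup  : 4 4
*    : 16
dup  : 16 16
+    : 32
7    : 32 7
over : 32 7 32
over : 32 7 32 7
drop : 32 7 32
3    : 32 7 32 3
-    : 32 7 29
dup  : 32 7 29 29
rot  : 32 29 29 7
dup  : 32 29 29 7 7
*    : 32 29 29 49
-    : 32 29 -20
swap : 32 -20 29
drop : 32 -20
dup  : 32 -20 -20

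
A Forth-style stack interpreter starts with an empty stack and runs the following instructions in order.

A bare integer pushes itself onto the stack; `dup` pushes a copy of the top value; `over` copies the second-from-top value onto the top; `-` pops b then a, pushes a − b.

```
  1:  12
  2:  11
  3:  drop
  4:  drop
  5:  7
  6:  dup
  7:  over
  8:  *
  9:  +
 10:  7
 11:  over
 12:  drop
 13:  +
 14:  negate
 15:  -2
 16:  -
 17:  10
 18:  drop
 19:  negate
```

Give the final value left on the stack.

12     → [12]
11     → [12, 11]
drop   → [12]
drop   → []
7      → [7]
dup    → [7, 7]
over   → [7, 7, 7]
*      → [7, 49]
+      → [56]
7      → [56, 7]
over   → [56, 7, 56]
drop   → [56, 7]
+      → [63]
negate → [-63]
-2     → [-63, -2]
-      → [-61]
10     → [-61, 10]
drop   → [-61]
negate → [61]

61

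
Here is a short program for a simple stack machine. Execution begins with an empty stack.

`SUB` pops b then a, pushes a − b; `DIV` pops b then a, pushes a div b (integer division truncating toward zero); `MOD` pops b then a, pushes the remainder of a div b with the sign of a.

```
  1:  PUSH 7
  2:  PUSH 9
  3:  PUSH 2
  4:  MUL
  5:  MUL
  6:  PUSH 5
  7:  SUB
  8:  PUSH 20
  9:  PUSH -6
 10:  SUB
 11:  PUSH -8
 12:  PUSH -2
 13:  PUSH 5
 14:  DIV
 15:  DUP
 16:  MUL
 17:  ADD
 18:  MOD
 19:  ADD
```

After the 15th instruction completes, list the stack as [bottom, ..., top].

PUSH 7   7
PUSH 9   7 9
PUSH 2   7 9 2
MUL      7 18
MUL      126
PUSH 5   126 5
SUB      121
PUSH 20  121 20
PUSH -6  121 20 -6
SUB      121 26
PUSH -8  121 26 -8
PUSH -2  121 26 -8 -2
PUSH 5   121 26 -8 -2 5
DIV      121 26 -8 0
DUP      121 26 -8 0 0

[121, 26, -8, 0, 0]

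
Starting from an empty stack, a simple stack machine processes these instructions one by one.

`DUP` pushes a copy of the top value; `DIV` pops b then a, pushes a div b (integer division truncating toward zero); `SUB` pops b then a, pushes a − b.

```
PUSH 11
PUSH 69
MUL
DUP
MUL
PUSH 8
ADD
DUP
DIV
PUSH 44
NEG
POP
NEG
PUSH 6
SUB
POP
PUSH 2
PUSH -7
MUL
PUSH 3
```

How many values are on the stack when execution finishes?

PUSH 11 -> 11
PUSH 69 -> 11 69
MUL     -> 759
DUP     -> 759 759
MUL     -> 576081
PUSH 8  -> 576081 8
ADD     -> 576089
DUP     -> 576089 576089
DIV     -> 1
PUSH 44 -> 1 44
NEG     -> 1 -44
POP     -> 1
NEG     -> -1
PUSH 6  -> -1 6
SUB     -> -7
POP     -> (empty)
PUSH 2  -> 2
PUSH -7 -> 2 -7
MUL     -> -14
PUSH 3  -> -14 3

2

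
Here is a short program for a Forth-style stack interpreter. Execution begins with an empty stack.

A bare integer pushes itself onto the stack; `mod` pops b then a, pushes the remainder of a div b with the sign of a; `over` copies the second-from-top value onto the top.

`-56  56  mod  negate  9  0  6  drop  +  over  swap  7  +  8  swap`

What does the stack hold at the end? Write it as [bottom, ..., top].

-56    → [-56]
56     → [-56, 56]
mod    → [0]
negate → [0]
9      → [0, 9]
0      → [0, 9, 0]
6      → [0, 9, 0, 6]
drop   → [0, 9, 0]
+      → [0, 9]
over   → [0, 9, 0]
swap   → [0, 0, 9]
7      → [0, 0, 9, 7]
+      → [0, 0, 16]
8      → [0, 0, 16, 8]
swap   → [0, 0, 8, 16]

[0, 0, 8, 16]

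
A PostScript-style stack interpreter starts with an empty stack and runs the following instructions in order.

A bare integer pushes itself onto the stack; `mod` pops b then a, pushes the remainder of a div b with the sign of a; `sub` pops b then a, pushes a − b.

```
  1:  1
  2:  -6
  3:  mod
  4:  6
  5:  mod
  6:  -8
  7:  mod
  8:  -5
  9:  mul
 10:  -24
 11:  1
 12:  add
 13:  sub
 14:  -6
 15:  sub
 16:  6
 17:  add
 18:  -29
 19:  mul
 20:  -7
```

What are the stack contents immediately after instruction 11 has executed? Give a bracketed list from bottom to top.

[-5, -24, 1]

1   : 1
-6  : 1 -6
mod : 1
6   : 1 6
mod : 1
-8  : 1 -8
mod : 1
-5  : 1 -5
mul : -5
-24 : -5 -24
1   : -5 -24 1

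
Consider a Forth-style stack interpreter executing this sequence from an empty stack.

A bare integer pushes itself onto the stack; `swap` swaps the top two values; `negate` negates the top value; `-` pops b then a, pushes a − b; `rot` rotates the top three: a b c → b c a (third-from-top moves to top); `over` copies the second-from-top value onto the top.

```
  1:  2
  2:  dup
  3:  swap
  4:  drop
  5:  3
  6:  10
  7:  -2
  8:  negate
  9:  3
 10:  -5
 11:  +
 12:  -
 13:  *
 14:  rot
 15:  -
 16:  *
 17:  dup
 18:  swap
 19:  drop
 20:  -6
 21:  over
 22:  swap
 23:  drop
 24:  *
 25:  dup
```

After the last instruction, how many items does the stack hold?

2

2      -> 2
dup    -> 2 2
swap   -> 2 2
drop   -> 2
3      -> 2 3
10     -> 2 3 10
-2     -> 2 3 10 -2
negate -> 2 3 10 2
3      -> 2 3 10 2 3
-5     -> 2 3 10 2 3 -5
+      -> 2 3 10 2 -2
-      -> 2 3 10 4
*      -> 2 3 40
rot    -> 3 40 2
-      -> 3 38
*      -> 114
dup    -> 114 114
swap   -> 114 114
drop   -> 114
-6     -> 114 -6
over   -> 114 -6 114
swap   -> 114 114 -6
drop   -> 114 114
*      -> 12996
dup    -> 12996 12996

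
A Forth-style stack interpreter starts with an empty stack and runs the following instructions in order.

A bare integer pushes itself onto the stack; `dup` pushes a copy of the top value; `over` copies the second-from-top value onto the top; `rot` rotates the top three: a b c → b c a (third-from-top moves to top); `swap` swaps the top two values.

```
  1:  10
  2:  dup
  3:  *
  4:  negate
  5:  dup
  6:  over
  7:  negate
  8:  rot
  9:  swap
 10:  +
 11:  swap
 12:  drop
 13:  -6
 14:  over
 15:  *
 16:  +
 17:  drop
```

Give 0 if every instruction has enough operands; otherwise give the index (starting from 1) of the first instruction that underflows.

10     : 10
dup    : 10 10
*      : 100
negate : -100
dup    : -100 -100
over   : -100 -100 -100
negate : -100 -100 100
rot    : -100 100 -100
swap   : -100 -100 100
+      : -100 0
swap   : 0 -100
drop   : 0
-6     : 0 -6
over   : 0 -6 0
*      : 0 0
+      : 0
drop   : (empty)

0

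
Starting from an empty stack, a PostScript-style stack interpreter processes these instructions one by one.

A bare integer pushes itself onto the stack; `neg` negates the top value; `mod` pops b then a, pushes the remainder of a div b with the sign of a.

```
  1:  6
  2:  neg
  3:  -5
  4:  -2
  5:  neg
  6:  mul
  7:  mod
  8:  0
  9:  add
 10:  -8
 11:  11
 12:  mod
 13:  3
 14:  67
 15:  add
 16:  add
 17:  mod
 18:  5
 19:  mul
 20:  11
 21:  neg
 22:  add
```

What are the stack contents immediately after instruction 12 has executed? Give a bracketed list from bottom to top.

6   : 6
neg : -6
-5  : -6 -5
-2  : -6 -5 -2
neg : -6 -5 2
mul : -6 -10
mod : -6
0   : -6 0
add : -6
-8  : -6 -8
11  : -6 -8 11
mod : -6 -8

[-6, -8]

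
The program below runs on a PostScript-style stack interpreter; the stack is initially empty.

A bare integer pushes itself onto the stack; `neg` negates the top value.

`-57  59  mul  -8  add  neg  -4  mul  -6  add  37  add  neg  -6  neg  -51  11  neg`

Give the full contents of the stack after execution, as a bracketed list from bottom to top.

-57 -> [-57]
59  -> [-57, 59]
mul -> [-3363]
-8  -> [-3363, -8]
add -> [-3371]
neg -> [3371]
-4  -> [3371, -4]
mul -> [-13484]
-6  -> [-13484, -6]
add -> [-13490]
37  -> [-13490, 37]
add -> [-13453]
neg -> [13453]
-6  -> [13453, -6]
neg -> [13453, 6]
-51 -> [13453, 6, -51]
11  -> [13453, 6, -51, 11]
neg -> [13453, 6, -51, -11]

[13453, 6, -51, -11]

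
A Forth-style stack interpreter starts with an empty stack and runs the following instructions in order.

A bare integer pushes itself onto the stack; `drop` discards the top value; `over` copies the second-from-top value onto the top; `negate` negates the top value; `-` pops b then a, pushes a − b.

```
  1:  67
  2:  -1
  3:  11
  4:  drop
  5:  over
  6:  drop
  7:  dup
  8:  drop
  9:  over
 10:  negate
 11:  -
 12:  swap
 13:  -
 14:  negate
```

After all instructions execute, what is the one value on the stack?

67     : [67]
-1     : [67, -1]
11     : [67, -1, 11]
drop   : [67, -1]
over   : [67, -1, 67]
drop   : [67, -1]
dup    : [67, -1, -1]
drop   : [67, -1]
over   : [67, -1, 67]
negate : [67, -1, -67]
-      : [67, 66]
swap   : [66, 67]
-      : [-1]
negate : [1]

1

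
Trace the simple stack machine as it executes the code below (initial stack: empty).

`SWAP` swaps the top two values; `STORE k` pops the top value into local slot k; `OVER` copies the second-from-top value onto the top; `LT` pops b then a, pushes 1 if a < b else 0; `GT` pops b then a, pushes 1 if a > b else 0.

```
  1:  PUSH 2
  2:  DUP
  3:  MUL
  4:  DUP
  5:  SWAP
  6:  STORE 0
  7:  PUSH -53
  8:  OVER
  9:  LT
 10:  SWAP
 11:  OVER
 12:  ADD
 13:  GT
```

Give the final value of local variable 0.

4

PUSH 2   → [2]
DUP      → [2, 2]
MUL      → [4]
DUP      → [4, 4]
SWAP     → [4, 4]
STORE 0  → [4]
PUSH -53 → [4, -53]
OVER     → [4, -53, 4]
LT       → [4, 1]
SWAP     → [1, 4]
OVER     → [1, 4, 1]
ADD      → [1, 5]
GT       → [0]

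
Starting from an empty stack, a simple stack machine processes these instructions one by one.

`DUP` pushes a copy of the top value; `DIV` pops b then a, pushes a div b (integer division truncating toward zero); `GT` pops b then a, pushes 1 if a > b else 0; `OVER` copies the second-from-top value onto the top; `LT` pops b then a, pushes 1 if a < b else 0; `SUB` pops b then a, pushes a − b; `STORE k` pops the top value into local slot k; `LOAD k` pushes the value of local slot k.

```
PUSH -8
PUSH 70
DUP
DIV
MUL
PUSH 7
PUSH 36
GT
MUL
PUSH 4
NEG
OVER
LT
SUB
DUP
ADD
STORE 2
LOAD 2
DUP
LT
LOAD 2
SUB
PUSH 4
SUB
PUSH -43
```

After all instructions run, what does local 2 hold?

-2

PUSH -8  → -8
PUSH 70  → -8 70
DUP      → -8 70 70
DIV      → -8 1
MUL      → -8
PUSH 7   → -8 7
PUSH 36  → -8 7 36
GT       → -8 0
MUL      → 0
PUSH 4   → 0 4
NEG      → 0 -4
OVER     → 0 -4 0
LT       → 0 1
SUB      → -1
DUP      → -1 -1
ADD      → -2
STORE 2  → (empty)
LOAD 2   → -2
DUP      → -2 -2
LT       → 0
LOAD 2   → 0 -2
SUB      → 2
PUSH 4   → 2 4
SUB      → -2
PUSH -43 → -2 -43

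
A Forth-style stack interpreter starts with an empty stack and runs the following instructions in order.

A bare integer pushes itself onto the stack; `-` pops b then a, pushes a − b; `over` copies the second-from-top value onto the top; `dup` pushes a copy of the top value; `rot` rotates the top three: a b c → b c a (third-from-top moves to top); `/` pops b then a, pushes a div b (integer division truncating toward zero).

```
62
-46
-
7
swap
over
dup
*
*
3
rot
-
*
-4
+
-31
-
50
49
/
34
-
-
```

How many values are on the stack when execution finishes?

62   : 62
-46  : 62 -46
-    : 108
7    : 108 7
swap : 7 108
over : 7 108 7
dup  : 7 108 7 7
*    : 7 108 49
*    : 7 5292
3    : 7 5292 3
rot  : 5292 3 7
-    : 5292 -4
*    : -21168
-4   : -21168 -4
+    : -21172
-31  : -21172 -31
-    : -21141
50   : -21141 50
49   : -21141 50 49
/    : -21141 1
34   : -21141 1 34
-    : -21141 -33
-    : -21108

1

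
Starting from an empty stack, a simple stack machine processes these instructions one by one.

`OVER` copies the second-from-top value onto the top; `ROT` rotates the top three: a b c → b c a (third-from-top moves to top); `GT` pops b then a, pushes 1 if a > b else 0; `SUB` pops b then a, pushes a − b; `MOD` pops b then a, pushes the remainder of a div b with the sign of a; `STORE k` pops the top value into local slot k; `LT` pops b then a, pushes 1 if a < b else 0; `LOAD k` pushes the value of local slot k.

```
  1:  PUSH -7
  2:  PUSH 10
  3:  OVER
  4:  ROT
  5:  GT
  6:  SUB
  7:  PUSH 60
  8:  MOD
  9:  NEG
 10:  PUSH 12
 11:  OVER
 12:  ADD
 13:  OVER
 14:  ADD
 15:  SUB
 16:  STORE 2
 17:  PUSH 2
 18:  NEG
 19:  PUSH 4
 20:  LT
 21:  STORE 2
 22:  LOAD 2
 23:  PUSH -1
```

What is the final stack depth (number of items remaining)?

PUSH -7 -> -7
PUSH 10 -> -7 10
OVER    -> -7 10 -7
ROT     -> 10 -7 -7
GT      -> 10 0
SUB     -> 10
PUSH 60 -> 10 60
MOD     -> 10
NEG     -> -10
PUSH 12 -> -10 12
OVER    -> -10 12 -10
ADD     -> -10 2
OVER    -> -10 2 -10
ADD     -> -10 -8
SUB     -> -2
STORE 2 -> (empty)
PUSH 2  -> 2
NEG     -> -2
PUSH 4  -> -2 4
LT      -> 1
STORE 2 -> (empty)
LOAD 2  -> 1
PUSH -1 -> 1 -1

2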